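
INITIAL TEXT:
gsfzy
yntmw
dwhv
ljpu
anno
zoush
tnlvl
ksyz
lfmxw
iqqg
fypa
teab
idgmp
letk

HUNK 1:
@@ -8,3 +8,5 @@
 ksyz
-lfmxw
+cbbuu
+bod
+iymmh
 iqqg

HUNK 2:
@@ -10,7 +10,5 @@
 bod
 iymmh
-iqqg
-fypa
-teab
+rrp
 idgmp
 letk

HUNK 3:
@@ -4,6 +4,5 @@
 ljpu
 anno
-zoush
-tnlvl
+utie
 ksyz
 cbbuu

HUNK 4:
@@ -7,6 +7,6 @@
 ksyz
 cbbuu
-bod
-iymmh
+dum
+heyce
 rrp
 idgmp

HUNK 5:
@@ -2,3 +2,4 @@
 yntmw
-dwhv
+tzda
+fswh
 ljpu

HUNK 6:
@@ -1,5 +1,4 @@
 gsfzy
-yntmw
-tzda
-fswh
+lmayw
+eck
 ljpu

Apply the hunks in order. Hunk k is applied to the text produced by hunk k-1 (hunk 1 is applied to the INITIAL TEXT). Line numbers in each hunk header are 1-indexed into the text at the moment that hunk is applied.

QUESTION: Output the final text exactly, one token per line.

Hunk 1: at line 8 remove [lfmxw] add [cbbuu,bod,iymmh] -> 16 lines: gsfzy yntmw dwhv ljpu anno zoush tnlvl ksyz cbbuu bod iymmh iqqg fypa teab idgmp letk
Hunk 2: at line 10 remove [iqqg,fypa,teab] add [rrp] -> 14 lines: gsfzy yntmw dwhv ljpu anno zoush tnlvl ksyz cbbuu bod iymmh rrp idgmp letk
Hunk 3: at line 4 remove [zoush,tnlvl] add [utie] -> 13 lines: gsfzy yntmw dwhv ljpu anno utie ksyz cbbuu bod iymmh rrp idgmp letk
Hunk 4: at line 7 remove [bod,iymmh] add [dum,heyce] -> 13 lines: gsfzy yntmw dwhv ljpu anno utie ksyz cbbuu dum heyce rrp idgmp letk
Hunk 5: at line 2 remove [dwhv] add [tzda,fswh] -> 14 lines: gsfzy yntmw tzda fswh ljpu anno utie ksyz cbbuu dum heyce rrp idgmp letk
Hunk 6: at line 1 remove [yntmw,tzda,fswh] add [lmayw,eck] -> 13 lines: gsfzy lmayw eck ljpu anno utie ksyz cbbuu dum heyce rrp idgmp letk

Answer: gsfzy
lmayw
eck
ljpu
anno
utie
ksyz
cbbuu
dum
heyce
rrp
idgmp
letk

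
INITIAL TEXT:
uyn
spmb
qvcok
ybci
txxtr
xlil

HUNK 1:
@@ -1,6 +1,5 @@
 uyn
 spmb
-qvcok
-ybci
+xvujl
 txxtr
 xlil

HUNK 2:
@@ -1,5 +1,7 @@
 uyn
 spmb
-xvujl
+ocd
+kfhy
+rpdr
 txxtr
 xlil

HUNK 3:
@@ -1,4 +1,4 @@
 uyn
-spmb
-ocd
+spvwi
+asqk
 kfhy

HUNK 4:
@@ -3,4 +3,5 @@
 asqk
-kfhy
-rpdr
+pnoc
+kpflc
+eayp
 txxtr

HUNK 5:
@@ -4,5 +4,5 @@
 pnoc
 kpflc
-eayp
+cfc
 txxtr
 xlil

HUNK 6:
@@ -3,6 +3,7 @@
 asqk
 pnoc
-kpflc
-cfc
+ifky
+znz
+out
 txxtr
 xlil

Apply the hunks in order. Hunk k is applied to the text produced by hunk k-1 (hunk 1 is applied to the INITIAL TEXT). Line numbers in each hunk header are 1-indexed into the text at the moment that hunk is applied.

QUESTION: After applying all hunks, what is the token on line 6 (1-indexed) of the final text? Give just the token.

Hunk 1: at line 1 remove [qvcok,ybci] add [xvujl] -> 5 lines: uyn spmb xvujl txxtr xlil
Hunk 2: at line 1 remove [xvujl] add [ocd,kfhy,rpdr] -> 7 lines: uyn spmb ocd kfhy rpdr txxtr xlil
Hunk 3: at line 1 remove [spmb,ocd] add [spvwi,asqk] -> 7 lines: uyn spvwi asqk kfhy rpdr txxtr xlil
Hunk 4: at line 3 remove [kfhy,rpdr] add [pnoc,kpflc,eayp] -> 8 lines: uyn spvwi asqk pnoc kpflc eayp txxtr xlil
Hunk 5: at line 4 remove [eayp] add [cfc] -> 8 lines: uyn spvwi asqk pnoc kpflc cfc txxtr xlil
Hunk 6: at line 3 remove [kpflc,cfc] add [ifky,znz,out] -> 9 lines: uyn spvwi asqk pnoc ifky znz out txxtr xlil
Final line 6: znz

Answer: znz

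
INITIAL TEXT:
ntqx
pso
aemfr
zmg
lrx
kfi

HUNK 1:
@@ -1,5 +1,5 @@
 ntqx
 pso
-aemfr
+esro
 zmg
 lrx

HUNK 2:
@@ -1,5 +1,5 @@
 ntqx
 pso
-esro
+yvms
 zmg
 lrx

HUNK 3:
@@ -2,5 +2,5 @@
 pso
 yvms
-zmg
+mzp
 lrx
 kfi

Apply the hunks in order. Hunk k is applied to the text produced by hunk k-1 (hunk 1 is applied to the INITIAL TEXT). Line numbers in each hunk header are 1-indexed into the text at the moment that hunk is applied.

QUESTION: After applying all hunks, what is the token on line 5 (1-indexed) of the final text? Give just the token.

Answer: lrx

Derivation:
Hunk 1: at line 1 remove [aemfr] add [esro] -> 6 lines: ntqx pso esro zmg lrx kfi
Hunk 2: at line 1 remove [esro] add [yvms] -> 6 lines: ntqx pso yvms zmg lrx kfi
Hunk 3: at line 2 remove [zmg] add [mzp] -> 6 lines: ntqx pso yvms mzp lrx kfi
Final line 5: lrx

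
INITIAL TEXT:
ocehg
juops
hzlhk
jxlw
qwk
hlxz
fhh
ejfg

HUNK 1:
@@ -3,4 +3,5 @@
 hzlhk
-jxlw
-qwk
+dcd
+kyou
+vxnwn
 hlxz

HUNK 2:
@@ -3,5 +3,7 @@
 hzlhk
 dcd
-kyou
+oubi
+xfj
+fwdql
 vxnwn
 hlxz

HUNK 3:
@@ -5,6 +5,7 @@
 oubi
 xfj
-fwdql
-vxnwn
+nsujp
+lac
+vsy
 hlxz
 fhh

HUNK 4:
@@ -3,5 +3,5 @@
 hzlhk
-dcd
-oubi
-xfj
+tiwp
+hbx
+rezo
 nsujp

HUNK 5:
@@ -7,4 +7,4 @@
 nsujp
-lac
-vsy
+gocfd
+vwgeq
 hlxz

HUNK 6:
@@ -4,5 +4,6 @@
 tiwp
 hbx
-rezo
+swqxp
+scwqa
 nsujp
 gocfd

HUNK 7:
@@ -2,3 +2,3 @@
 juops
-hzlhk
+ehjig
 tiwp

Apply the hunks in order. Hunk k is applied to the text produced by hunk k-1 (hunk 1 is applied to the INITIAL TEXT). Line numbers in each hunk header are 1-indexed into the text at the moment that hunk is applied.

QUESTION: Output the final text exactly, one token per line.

Answer: ocehg
juops
ehjig
tiwp
hbx
swqxp
scwqa
nsujp
gocfd
vwgeq
hlxz
fhh
ejfg

Derivation:
Hunk 1: at line 3 remove [jxlw,qwk] add [dcd,kyou,vxnwn] -> 9 lines: ocehg juops hzlhk dcd kyou vxnwn hlxz fhh ejfg
Hunk 2: at line 3 remove [kyou] add [oubi,xfj,fwdql] -> 11 lines: ocehg juops hzlhk dcd oubi xfj fwdql vxnwn hlxz fhh ejfg
Hunk 3: at line 5 remove [fwdql,vxnwn] add [nsujp,lac,vsy] -> 12 lines: ocehg juops hzlhk dcd oubi xfj nsujp lac vsy hlxz fhh ejfg
Hunk 4: at line 3 remove [dcd,oubi,xfj] add [tiwp,hbx,rezo] -> 12 lines: ocehg juops hzlhk tiwp hbx rezo nsujp lac vsy hlxz fhh ejfg
Hunk 5: at line 7 remove [lac,vsy] add [gocfd,vwgeq] -> 12 lines: ocehg juops hzlhk tiwp hbx rezo nsujp gocfd vwgeq hlxz fhh ejfg
Hunk 6: at line 4 remove [rezo] add [swqxp,scwqa] -> 13 lines: ocehg juops hzlhk tiwp hbx swqxp scwqa nsujp gocfd vwgeq hlxz fhh ejfg
Hunk 7: at line 2 remove [hzlhk] add [ehjig] -> 13 lines: ocehg juops ehjig tiwp hbx swqxp scwqa nsujp gocfd vwgeq hlxz fhh ejfg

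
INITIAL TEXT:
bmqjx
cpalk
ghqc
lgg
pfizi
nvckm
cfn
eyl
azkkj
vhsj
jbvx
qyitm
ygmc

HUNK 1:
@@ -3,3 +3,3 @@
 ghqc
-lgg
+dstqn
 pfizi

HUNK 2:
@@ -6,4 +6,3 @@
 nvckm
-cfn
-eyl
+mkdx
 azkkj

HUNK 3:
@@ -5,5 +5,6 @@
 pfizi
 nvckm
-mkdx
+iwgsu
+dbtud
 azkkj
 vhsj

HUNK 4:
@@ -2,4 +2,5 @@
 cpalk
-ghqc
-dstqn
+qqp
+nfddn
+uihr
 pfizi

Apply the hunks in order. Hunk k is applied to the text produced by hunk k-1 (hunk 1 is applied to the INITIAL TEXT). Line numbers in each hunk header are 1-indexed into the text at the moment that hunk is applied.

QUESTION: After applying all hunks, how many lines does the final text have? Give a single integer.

Hunk 1: at line 3 remove [lgg] add [dstqn] -> 13 lines: bmqjx cpalk ghqc dstqn pfizi nvckm cfn eyl azkkj vhsj jbvx qyitm ygmc
Hunk 2: at line 6 remove [cfn,eyl] add [mkdx] -> 12 lines: bmqjx cpalk ghqc dstqn pfizi nvckm mkdx azkkj vhsj jbvx qyitm ygmc
Hunk 3: at line 5 remove [mkdx] add [iwgsu,dbtud] -> 13 lines: bmqjx cpalk ghqc dstqn pfizi nvckm iwgsu dbtud azkkj vhsj jbvx qyitm ygmc
Hunk 4: at line 2 remove [ghqc,dstqn] add [qqp,nfddn,uihr] -> 14 lines: bmqjx cpalk qqp nfddn uihr pfizi nvckm iwgsu dbtud azkkj vhsj jbvx qyitm ygmc
Final line count: 14

Answer: 14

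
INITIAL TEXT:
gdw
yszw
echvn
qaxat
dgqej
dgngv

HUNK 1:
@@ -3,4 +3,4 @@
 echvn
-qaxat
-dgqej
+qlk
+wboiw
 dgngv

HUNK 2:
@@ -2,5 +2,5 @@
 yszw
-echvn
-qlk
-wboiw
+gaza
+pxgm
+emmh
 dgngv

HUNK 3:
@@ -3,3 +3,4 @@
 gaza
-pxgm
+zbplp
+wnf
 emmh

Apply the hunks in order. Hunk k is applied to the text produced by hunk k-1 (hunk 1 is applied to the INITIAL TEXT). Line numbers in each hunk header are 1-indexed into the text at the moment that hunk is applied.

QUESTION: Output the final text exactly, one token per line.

Answer: gdw
yszw
gaza
zbplp
wnf
emmh
dgngv

Derivation:
Hunk 1: at line 3 remove [qaxat,dgqej] add [qlk,wboiw] -> 6 lines: gdw yszw echvn qlk wboiw dgngv
Hunk 2: at line 2 remove [echvn,qlk,wboiw] add [gaza,pxgm,emmh] -> 6 lines: gdw yszw gaza pxgm emmh dgngv
Hunk 3: at line 3 remove [pxgm] add [zbplp,wnf] -> 7 lines: gdw yszw gaza zbplp wnf emmh dgngv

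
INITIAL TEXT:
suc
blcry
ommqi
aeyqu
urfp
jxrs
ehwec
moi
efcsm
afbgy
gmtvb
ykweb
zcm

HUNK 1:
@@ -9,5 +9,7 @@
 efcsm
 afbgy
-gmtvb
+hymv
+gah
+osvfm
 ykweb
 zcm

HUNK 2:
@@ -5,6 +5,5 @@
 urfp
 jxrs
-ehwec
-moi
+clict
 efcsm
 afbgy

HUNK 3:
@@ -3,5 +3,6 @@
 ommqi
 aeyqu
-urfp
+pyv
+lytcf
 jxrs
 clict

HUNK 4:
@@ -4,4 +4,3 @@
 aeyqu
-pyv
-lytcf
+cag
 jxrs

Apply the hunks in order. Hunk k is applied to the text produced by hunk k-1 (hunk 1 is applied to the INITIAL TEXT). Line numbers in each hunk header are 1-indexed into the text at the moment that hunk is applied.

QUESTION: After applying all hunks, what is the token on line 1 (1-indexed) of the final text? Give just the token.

Answer: suc

Derivation:
Hunk 1: at line 9 remove [gmtvb] add [hymv,gah,osvfm] -> 15 lines: suc blcry ommqi aeyqu urfp jxrs ehwec moi efcsm afbgy hymv gah osvfm ykweb zcm
Hunk 2: at line 5 remove [ehwec,moi] add [clict] -> 14 lines: suc blcry ommqi aeyqu urfp jxrs clict efcsm afbgy hymv gah osvfm ykweb zcm
Hunk 3: at line 3 remove [urfp] add [pyv,lytcf] -> 15 lines: suc blcry ommqi aeyqu pyv lytcf jxrs clict efcsm afbgy hymv gah osvfm ykweb zcm
Hunk 4: at line 4 remove [pyv,lytcf] add [cag] -> 14 lines: suc blcry ommqi aeyqu cag jxrs clict efcsm afbgy hymv gah osvfm ykweb zcm
Final line 1: suc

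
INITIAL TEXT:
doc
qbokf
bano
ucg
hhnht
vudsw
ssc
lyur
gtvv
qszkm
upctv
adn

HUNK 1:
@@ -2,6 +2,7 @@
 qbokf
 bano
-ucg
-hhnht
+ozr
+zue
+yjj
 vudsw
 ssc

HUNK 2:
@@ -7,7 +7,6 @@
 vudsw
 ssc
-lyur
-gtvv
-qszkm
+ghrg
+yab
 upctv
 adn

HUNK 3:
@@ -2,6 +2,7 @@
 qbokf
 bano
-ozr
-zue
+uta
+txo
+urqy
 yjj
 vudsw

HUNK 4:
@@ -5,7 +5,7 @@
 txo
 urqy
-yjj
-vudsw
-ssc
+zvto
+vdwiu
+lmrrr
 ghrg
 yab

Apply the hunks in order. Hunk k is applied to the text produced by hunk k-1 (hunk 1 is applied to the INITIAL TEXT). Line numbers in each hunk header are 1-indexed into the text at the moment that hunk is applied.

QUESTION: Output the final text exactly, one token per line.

Hunk 1: at line 2 remove [ucg,hhnht] add [ozr,zue,yjj] -> 13 lines: doc qbokf bano ozr zue yjj vudsw ssc lyur gtvv qszkm upctv adn
Hunk 2: at line 7 remove [lyur,gtvv,qszkm] add [ghrg,yab] -> 12 lines: doc qbokf bano ozr zue yjj vudsw ssc ghrg yab upctv adn
Hunk 3: at line 2 remove [ozr,zue] add [uta,txo,urqy] -> 13 lines: doc qbokf bano uta txo urqy yjj vudsw ssc ghrg yab upctv adn
Hunk 4: at line 5 remove [yjj,vudsw,ssc] add [zvto,vdwiu,lmrrr] -> 13 lines: doc qbokf bano uta txo urqy zvto vdwiu lmrrr ghrg yab upctv adn

Answer: doc
qbokf
bano
uta
txo
urqy
zvto
vdwiu
lmrrr
ghrg
yab
upctv
adn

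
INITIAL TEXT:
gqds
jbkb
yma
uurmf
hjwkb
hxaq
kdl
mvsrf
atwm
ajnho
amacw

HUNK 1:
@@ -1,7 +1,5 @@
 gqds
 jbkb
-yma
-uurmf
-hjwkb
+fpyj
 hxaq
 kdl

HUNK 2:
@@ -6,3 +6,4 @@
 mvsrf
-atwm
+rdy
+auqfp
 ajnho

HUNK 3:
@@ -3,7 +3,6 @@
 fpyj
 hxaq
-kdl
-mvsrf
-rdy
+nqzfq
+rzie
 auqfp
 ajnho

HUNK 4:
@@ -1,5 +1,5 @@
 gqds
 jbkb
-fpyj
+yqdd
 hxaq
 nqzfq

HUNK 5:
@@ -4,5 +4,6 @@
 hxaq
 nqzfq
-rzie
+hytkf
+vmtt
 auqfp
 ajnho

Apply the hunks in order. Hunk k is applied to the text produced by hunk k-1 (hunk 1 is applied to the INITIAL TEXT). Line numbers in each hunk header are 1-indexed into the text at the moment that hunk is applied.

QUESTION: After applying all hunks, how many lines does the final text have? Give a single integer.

Hunk 1: at line 1 remove [yma,uurmf,hjwkb] add [fpyj] -> 9 lines: gqds jbkb fpyj hxaq kdl mvsrf atwm ajnho amacw
Hunk 2: at line 6 remove [atwm] add [rdy,auqfp] -> 10 lines: gqds jbkb fpyj hxaq kdl mvsrf rdy auqfp ajnho amacw
Hunk 3: at line 3 remove [kdl,mvsrf,rdy] add [nqzfq,rzie] -> 9 lines: gqds jbkb fpyj hxaq nqzfq rzie auqfp ajnho amacw
Hunk 4: at line 1 remove [fpyj] add [yqdd] -> 9 lines: gqds jbkb yqdd hxaq nqzfq rzie auqfp ajnho amacw
Hunk 5: at line 4 remove [rzie] add [hytkf,vmtt] -> 10 lines: gqds jbkb yqdd hxaq nqzfq hytkf vmtt auqfp ajnho amacw
Final line count: 10

Answer: 10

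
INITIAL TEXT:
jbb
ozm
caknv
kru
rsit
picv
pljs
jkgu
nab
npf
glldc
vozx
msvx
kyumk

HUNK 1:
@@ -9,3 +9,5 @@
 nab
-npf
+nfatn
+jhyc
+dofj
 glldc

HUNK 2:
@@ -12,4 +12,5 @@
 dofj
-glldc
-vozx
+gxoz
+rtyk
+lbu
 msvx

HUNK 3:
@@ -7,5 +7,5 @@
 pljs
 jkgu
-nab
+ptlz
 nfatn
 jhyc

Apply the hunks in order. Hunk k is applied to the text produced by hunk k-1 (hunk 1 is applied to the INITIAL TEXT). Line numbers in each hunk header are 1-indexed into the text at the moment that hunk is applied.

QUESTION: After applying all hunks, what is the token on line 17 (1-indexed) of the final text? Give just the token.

Answer: kyumk

Derivation:
Hunk 1: at line 9 remove [npf] add [nfatn,jhyc,dofj] -> 16 lines: jbb ozm caknv kru rsit picv pljs jkgu nab nfatn jhyc dofj glldc vozx msvx kyumk
Hunk 2: at line 12 remove [glldc,vozx] add [gxoz,rtyk,lbu] -> 17 lines: jbb ozm caknv kru rsit picv pljs jkgu nab nfatn jhyc dofj gxoz rtyk lbu msvx kyumk
Hunk 3: at line 7 remove [nab] add [ptlz] -> 17 lines: jbb ozm caknv kru rsit picv pljs jkgu ptlz nfatn jhyc dofj gxoz rtyk lbu msvx kyumk
Final line 17: kyumk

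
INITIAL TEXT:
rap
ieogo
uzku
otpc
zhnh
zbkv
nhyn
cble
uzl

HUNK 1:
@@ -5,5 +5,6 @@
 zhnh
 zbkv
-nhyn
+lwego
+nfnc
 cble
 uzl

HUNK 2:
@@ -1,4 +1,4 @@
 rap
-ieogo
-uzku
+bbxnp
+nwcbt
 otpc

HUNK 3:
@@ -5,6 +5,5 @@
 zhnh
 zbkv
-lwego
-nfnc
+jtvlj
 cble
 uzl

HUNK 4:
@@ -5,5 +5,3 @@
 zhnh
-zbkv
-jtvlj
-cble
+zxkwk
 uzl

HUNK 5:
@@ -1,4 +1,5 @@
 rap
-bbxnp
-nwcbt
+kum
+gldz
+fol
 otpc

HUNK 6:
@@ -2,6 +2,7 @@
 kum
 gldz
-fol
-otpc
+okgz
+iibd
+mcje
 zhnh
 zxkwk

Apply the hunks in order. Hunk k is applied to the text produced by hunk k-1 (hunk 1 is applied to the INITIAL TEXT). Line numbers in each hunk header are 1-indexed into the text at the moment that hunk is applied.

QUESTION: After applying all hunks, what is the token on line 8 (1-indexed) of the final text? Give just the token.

Hunk 1: at line 5 remove [nhyn] add [lwego,nfnc] -> 10 lines: rap ieogo uzku otpc zhnh zbkv lwego nfnc cble uzl
Hunk 2: at line 1 remove [ieogo,uzku] add [bbxnp,nwcbt] -> 10 lines: rap bbxnp nwcbt otpc zhnh zbkv lwego nfnc cble uzl
Hunk 3: at line 5 remove [lwego,nfnc] add [jtvlj] -> 9 lines: rap bbxnp nwcbt otpc zhnh zbkv jtvlj cble uzl
Hunk 4: at line 5 remove [zbkv,jtvlj,cble] add [zxkwk] -> 7 lines: rap bbxnp nwcbt otpc zhnh zxkwk uzl
Hunk 5: at line 1 remove [bbxnp,nwcbt] add [kum,gldz,fol] -> 8 lines: rap kum gldz fol otpc zhnh zxkwk uzl
Hunk 6: at line 2 remove [fol,otpc] add [okgz,iibd,mcje] -> 9 lines: rap kum gldz okgz iibd mcje zhnh zxkwk uzl
Final line 8: zxkwk

Answer: zxkwk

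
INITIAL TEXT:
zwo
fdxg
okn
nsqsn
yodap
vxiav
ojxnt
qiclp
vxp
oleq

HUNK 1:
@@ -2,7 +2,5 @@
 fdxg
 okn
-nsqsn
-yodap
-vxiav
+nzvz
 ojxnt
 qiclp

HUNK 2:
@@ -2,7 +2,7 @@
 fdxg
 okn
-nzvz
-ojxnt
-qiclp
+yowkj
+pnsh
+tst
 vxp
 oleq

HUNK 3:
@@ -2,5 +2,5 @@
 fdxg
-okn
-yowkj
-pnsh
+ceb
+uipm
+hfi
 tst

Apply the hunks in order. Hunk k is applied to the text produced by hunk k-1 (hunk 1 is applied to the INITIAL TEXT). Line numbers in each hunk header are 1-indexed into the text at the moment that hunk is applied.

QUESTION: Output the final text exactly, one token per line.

Answer: zwo
fdxg
ceb
uipm
hfi
tst
vxp
oleq

Derivation:
Hunk 1: at line 2 remove [nsqsn,yodap,vxiav] add [nzvz] -> 8 lines: zwo fdxg okn nzvz ojxnt qiclp vxp oleq
Hunk 2: at line 2 remove [nzvz,ojxnt,qiclp] add [yowkj,pnsh,tst] -> 8 lines: zwo fdxg okn yowkj pnsh tst vxp oleq
Hunk 3: at line 2 remove [okn,yowkj,pnsh] add [ceb,uipm,hfi] -> 8 lines: zwo fdxg ceb uipm hfi tst vxp oleq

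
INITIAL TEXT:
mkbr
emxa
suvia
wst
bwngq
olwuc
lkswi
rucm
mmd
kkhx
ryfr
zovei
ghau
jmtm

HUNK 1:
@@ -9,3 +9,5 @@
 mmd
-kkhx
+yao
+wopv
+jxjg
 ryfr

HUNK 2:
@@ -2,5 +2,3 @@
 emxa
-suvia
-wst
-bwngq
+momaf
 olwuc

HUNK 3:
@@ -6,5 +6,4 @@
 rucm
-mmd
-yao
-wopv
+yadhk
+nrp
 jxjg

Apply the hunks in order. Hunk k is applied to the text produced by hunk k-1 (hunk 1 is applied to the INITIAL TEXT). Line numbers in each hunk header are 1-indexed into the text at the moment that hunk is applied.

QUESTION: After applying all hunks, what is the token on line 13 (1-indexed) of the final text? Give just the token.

Answer: jmtm

Derivation:
Hunk 1: at line 9 remove [kkhx] add [yao,wopv,jxjg] -> 16 lines: mkbr emxa suvia wst bwngq olwuc lkswi rucm mmd yao wopv jxjg ryfr zovei ghau jmtm
Hunk 2: at line 2 remove [suvia,wst,bwngq] add [momaf] -> 14 lines: mkbr emxa momaf olwuc lkswi rucm mmd yao wopv jxjg ryfr zovei ghau jmtm
Hunk 3: at line 6 remove [mmd,yao,wopv] add [yadhk,nrp] -> 13 lines: mkbr emxa momaf olwuc lkswi rucm yadhk nrp jxjg ryfr zovei ghau jmtm
Final line 13: jmtm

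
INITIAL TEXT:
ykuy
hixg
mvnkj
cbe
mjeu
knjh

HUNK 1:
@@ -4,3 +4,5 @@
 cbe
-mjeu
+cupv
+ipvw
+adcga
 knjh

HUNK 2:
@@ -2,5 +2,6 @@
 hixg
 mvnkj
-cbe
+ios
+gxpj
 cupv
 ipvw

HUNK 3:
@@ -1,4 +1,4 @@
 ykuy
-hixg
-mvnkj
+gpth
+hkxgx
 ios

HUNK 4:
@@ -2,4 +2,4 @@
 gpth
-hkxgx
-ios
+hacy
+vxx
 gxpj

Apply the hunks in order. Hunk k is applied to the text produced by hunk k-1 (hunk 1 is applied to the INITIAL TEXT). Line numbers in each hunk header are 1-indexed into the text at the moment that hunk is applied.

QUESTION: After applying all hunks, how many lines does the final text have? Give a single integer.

Answer: 9

Derivation:
Hunk 1: at line 4 remove [mjeu] add [cupv,ipvw,adcga] -> 8 lines: ykuy hixg mvnkj cbe cupv ipvw adcga knjh
Hunk 2: at line 2 remove [cbe] add [ios,gxpj] -> 9 lines: ykuy hixg mvnkj ios gxpj cupv ipvw adcga knjh
Hunk 3: at line 1 remove [hixg,mvnkj] add [gpth,hkxgx] -> 9 lines: ykuy gpth hkxgx ios gxpj cupv ipvw adcga knjh
Hunk 4: at line 2 remove [hkxgx,ios] add [hacy,vxx] -> 9 lines: ykuy gpth hacy vxx gxpj cupv ipvw adcga knjh
Final line count: 9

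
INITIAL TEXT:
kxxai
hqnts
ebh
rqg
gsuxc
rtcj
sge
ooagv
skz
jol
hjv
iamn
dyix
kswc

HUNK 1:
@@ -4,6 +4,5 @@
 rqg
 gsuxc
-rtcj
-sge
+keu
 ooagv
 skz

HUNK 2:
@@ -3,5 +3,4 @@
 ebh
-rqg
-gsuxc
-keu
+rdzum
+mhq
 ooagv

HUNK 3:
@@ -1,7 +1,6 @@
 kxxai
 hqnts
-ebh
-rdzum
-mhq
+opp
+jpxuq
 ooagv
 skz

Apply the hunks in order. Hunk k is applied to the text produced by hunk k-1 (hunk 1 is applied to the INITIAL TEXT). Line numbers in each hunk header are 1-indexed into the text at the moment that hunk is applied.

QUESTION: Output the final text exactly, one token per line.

Hunk 1: at line 4 remove [rtcj,sge] add [keu] -> 13 lines: kxxai hqnts ebh rqg gsuxc keu ooagv skz jol hjv iamn dyix kswc
Hunk 2: at line 3 remove [rqg,gsuxc,keu] add [rdzum,mhq] -> 12 lines: kxxai hqnts ebh rdzum mhq ooagv skz jol hjv iamn dyix kswc
Hunk 3: at line 1 remove [ebh,rdzum,mhq] add [opp,jpxuq] -> 11 lines: kxxai hqnts opp jpxuq ooagv skz jol hjv iamn dyix kswc

Answer: kxxai
hqnts
opp
jpxuq
ooagv
skz
jol
hjv
iamn
dyix
kswc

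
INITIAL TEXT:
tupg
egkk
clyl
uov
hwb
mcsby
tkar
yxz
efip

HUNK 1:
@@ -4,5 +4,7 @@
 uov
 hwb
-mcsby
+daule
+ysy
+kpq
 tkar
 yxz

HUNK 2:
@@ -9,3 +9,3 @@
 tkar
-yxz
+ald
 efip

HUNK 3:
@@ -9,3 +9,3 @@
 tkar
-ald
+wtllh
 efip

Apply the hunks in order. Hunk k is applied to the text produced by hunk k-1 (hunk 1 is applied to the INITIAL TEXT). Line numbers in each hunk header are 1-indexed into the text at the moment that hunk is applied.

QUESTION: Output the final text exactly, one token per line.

Answer: tupg
egkk
clyl
uov
hwb
daule
ysy
kpq
tkar
wtllh
efip

Derivation:
Hunk 1: at line 4 remove [mcsby] add [daule,ysy,kpq] -> 11 lines: tupg egkk clyl uov hwb daule ysy kpq tkar yxz efip
Hunk 2: at line 9 remove [yxz] add [ald] -> 11 lines: tupg egkk clyl uov hwb daule ysy kpq tkar ald efip
Hunk 3: at line 9 remove [ald] add [wtllh] -> 11 lines: tupg egkk clyl uov hwb daule ysy kpq tkar wtllh efip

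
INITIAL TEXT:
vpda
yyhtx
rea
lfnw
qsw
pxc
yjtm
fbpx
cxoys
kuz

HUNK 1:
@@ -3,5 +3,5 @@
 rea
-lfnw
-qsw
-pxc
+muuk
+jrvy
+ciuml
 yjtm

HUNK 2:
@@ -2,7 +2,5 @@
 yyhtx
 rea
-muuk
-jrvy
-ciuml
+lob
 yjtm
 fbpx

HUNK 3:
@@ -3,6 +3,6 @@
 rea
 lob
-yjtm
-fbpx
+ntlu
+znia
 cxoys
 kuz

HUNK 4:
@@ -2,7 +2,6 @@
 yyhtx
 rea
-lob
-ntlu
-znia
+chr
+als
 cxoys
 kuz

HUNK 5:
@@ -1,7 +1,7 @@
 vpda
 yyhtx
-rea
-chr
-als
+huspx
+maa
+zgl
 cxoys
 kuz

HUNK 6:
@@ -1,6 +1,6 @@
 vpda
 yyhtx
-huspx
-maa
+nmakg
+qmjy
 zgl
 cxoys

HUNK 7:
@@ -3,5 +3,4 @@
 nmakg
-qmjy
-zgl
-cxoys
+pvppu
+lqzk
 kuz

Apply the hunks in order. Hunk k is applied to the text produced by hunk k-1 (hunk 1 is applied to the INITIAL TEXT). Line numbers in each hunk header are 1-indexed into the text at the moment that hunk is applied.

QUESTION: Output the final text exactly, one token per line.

Hunk 1: at line 3 remove [lfnw,qsw,pxc] add [muuk,jrvy,ciuml] -> 10 lines: vpda yyhtx rea muuk jrvy ciuml yjtm fbpx cxoys kuz
Hunk 2: at line 2 remove [muuk,jrvy,ciuml] add [lob] -> 8 lines: vpda yyhtx rea lob yjtm fbpx cxoys kuz
Hunk 3: at line 3 remove [yjtm,fbpx] add [ntlu,znia] -> 8 lines: vpda yyhtx rea lob ntlu znia cxoys kuz
Hunk 4: at line 2 remove [lob,ntlu,znia] add [chr,als] -> 7 lines: vpda yyhtx rea chr als cxoys kuz
Hunk 5: at line 1 remove [rea,chr,als] add [huspx,maa,zgl] -> 7 lines: vpda yyhtx huspx maa zgl cxoys kuz
Hunk 6: at line 1 remove [huspx,maa] add [nmakg,qmjy] -> 7 lines: vpda yyhtx nmakg qmjy zgl cxoys kuz
Hunk 7: at line 3 remove [qmjy,zgl,cxoys] add [pvppu,lqzk] -> 6 lines: vpda yyhtx nmakg pvppu lqzk kuz

Answer: vpda
yyhtx
nmakg
pvppu
lqzk
kuz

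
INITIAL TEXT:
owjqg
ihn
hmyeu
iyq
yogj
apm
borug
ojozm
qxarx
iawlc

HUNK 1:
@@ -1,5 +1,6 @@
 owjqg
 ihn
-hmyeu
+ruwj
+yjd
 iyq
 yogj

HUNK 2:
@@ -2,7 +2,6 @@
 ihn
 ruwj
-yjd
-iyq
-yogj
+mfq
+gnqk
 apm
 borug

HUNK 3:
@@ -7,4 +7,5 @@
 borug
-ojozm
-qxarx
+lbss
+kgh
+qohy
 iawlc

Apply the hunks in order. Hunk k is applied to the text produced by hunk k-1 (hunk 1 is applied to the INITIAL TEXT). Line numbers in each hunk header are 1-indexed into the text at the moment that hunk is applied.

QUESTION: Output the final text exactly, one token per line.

Hunk 1: at line 1 remove [hmyeu] add [ruwj,yjd] -> 11 lines: owjqg ihn ruwj yjd iyq yogj apm borug ojozm qxarx iawlc
Hunk 2: at line 2 remove [yjd,iyq,yogj] add [mfq,gnqk] -> 10 lines: owjqg ihn ruwj mfq gnqk apm borug ojozm qxarx iawlc
Hunk 3: at line 7 remove [ojozm,qxarx] add [lbss,kgh,qohy] -> 11 lines: owjqg ihn ruwj mfq gnqk apm borug lbss kgh qohy iawlc

Answer: owjqg
ihn
ruwj
mfq
gnqk
apm
borug
lbss
kgh
qohy
iawlc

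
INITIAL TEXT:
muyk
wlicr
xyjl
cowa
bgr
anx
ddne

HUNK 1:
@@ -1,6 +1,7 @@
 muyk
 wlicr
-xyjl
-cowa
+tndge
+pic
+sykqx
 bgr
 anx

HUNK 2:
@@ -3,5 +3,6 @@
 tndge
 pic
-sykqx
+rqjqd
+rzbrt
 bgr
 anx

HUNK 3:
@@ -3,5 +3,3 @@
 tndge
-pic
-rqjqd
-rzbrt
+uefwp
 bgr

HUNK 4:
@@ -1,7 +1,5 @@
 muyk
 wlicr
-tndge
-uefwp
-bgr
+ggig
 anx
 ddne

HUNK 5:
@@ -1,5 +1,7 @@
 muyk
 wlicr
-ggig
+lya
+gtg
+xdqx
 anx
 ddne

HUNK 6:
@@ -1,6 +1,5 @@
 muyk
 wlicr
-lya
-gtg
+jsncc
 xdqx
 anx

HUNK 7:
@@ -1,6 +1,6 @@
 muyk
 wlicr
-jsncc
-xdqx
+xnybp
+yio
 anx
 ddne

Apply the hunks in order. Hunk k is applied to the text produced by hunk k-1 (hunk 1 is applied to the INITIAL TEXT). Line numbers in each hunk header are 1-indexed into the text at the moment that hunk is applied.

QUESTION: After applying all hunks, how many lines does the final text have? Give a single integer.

Answer: 6

Derivation:
Hunk 1: at line 1 remove [xyjl,cowa] add [tndge,pic,sykqx] -> 8 lines: muyk wlicr tndge pic sykqx bgr anx ddne
Hunk 2: at line 3 remove [sykqx] add [rqjqd,rzbrt] -> 9 lines: muyk wlicr tndge pic rqjqd rzbrt bgr anx ddne
Hunk 3: at line 3 remove [pic,rqjqd,rzbrt] add [uefwp] -> 7 lines: muyk wlicr tndge uefwp bgr anx ddne
Hunk 4: at line 1 remove [tndge,uefwp,bgr] add [ggig] -> 5 lines: muyk wlicr ggig anx ddne
Hunk 5: at line 1 remove [ggig] add [lya,gtg,xdqx] -> 7 lines: muyk wlicr lya gtg xdqx anx ddne
Hunk 6: at line 1 remove [lya,gtg] add [jsncc] -> 6 lines: muyk wlicr jsncc xdqx anx ddne
Hunk 7: at line 1 remove [jsncc,xdqx] add [xnybp,yio] -> 6 lines: muyk wlicr xnybp yio anx ddne
Final line count: 6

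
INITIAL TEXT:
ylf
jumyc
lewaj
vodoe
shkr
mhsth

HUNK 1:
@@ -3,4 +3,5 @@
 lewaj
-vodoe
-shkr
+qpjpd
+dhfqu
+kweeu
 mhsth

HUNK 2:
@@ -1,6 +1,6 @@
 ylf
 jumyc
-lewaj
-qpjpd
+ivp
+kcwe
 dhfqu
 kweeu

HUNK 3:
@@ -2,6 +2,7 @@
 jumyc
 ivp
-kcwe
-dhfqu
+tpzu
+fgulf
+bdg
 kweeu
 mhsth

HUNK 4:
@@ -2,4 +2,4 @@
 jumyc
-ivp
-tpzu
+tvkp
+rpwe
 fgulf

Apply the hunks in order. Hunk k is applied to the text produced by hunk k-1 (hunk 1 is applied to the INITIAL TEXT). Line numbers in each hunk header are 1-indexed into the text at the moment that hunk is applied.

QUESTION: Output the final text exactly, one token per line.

Answer: ylf
jumyc
tvkp
rpwe
fgulf
bdg
kweeu
mhsth

Derivation:
Hunk 1: at line 3 remove [vodoe,shkr] add [qpjpd,dhfqu,kweeu] -> 7 lines: ylf jumyc lewaj qpjpd dhfqu kweeu mhsth
Hunk 2: at line 1 remove [lewaj,qpjpd] add [ivp,kcwe] -> 7 lines: ylf jumyc ivp kcwe dhfqu kweeu mhsth
Hunk 3: at line 2 remove [kcwe,dhfqu] add [tpzu,fgulf,bdg] -> 8 lines: ylf jumyc ivp tpzu fgulf bdg kweeu mhsth
Hunk 4: at line 2 remove [ivp,tpzu] add [tvkp,rpwe] -> 8 lines: ylf jumyc tvkp rpwe fgulf bdg kweeu mhsth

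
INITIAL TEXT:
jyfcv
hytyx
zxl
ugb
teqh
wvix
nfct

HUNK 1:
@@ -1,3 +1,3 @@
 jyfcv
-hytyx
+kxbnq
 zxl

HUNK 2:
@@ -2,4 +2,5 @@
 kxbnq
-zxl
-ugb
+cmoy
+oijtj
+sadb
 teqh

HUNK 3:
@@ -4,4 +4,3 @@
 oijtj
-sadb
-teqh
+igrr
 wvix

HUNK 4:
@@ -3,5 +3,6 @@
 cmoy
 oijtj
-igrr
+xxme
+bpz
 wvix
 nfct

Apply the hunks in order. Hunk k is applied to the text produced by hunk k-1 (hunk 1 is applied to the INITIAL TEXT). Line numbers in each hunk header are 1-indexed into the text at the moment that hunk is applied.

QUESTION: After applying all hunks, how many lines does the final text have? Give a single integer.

Answer: 8

Derivation:
Hunk 1: at line 1 remove [hytyx] add [kxbnq] -> 7 lines: jyfcv kxbnq zxl ugb teqh wvix nfct
Hunk 2: at line 2 remove [zxl,ugb] add [cmoy,oijtj,sadb] -> 8 lines: jyfcv kxbnq cmoy oijtj sadb teqh wvix nfct
Hunk 3: at line 4 remove [sadb,teqh] add [igrr] -> 7 lines: jyfcv kxbnq cmoy oijtj igrr wvix nfct
Hunk 4: at line 3 remove [igrr] add [xxme,bpz] -> 8 lines: jyfcv kxbnq cmoy oijtj xxme bpz wvix nfct
Final line count: 8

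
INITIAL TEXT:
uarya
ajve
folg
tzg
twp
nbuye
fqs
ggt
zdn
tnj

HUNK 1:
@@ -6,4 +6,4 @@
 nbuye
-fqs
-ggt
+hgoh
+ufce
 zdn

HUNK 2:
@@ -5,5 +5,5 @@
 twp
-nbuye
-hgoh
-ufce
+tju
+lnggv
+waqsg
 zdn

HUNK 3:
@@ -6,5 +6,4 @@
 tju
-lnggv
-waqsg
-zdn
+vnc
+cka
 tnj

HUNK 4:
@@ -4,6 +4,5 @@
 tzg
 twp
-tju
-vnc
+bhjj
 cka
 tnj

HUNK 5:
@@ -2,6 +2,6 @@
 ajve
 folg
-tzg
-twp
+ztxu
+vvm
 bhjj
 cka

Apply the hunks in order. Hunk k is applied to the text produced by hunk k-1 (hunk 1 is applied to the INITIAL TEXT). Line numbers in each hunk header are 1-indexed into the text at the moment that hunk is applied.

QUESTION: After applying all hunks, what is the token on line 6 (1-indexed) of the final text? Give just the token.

Hunk 1: at line 6 remove [fqs,ggt] add [hgoh,ufce] -> 10 lines: uarya ajve folg tzg twp nbuye hgoh ufce zdn tnj
Hunk 2: at line 5 remove [nbuye,hgoh,ufce] add [tju,lnggv,waqsg] -> 10 lines: uarya ajve folg tzg twp tju lnggv waqsg zdn tnj
Hunk 3: at line 6 remove [lnggv,waqsg,zdn] add [vnc,cka] -> 9 lines: uarya ajve folg tzg twp tju vnc cka tnj
Hunk 4: at line 4 remove [tju,vnc] add [bhjj] -> 8 lines: uarya ajve folg tzg twp bhjj cka tnj
Hunk 5: at line 2 remove [tzg,twp] add [ztxu,vvm] -> 8 lines: uarya ajve folg ztxu vvm bhjj cka tnj
Final line 6: bhjj

Answer: bhjj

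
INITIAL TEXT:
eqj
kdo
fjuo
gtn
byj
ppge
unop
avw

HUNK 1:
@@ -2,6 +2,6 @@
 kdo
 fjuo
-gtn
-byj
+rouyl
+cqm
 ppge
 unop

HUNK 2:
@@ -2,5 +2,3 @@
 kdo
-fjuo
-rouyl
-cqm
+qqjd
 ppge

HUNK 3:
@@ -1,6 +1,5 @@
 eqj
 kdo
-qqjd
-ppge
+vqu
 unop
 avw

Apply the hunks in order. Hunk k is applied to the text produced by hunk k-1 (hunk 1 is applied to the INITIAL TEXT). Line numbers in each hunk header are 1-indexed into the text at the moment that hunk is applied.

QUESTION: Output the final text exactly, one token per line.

Answer: eqj
kdo
vqu
unop
avw

Derivation:
Hunk 1: at line 2 remove [gtn,byj] add [rouyl,cqm] -> 8 lines: eqj kdo fjuo rouyl cqm ppge unop avw
Hunk 2: at line 2 remove [fjuo,rouyl,cqm] add [qqjd] -> 6 lines: eqj kdo qqjd ppge unop avw
Hunk 3: at line 1 remove [qqjd,ppge] add [vqu] -> 5 lines: eqj kdo vqu unop avw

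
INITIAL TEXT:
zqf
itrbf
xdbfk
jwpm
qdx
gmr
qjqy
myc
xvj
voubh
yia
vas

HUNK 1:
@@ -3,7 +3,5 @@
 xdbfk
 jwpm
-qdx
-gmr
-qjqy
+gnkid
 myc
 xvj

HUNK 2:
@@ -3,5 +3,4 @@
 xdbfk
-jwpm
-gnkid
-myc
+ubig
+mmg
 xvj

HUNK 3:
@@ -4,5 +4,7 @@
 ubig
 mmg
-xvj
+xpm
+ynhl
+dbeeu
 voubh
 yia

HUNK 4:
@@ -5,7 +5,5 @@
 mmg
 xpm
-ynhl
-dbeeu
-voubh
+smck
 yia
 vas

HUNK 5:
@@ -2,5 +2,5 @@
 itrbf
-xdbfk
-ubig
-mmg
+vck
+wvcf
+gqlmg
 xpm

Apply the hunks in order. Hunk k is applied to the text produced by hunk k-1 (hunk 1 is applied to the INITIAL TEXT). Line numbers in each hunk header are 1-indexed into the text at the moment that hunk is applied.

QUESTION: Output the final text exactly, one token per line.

Answer: zqf
itrbf
vck
wvcf
gqlmg
xpm
smck
yia
vas

Derivation:
Hunk 1: at line 3 remove [qdx,gmr,qjqy] add [gnkid] -> 10 lines: zqf itrbf xdbfk jwpm gnkid myc xvj voubh yia vas
Hunk 2: at line 3 remove [jwpm,gnkid,myc] add [ubig,mmg] -> 9 lines: zqf itrbf xdbfk ubig mmg xvj voubh yia vas
Hunk 3: at line 4 remove [xvj] add [xpm,ynhl,dbeeu] -> 11 lines: zqf itrbf xdbfk ubig mmg xpm ynhl dbeeu voubh yia vas
Hunk 4: at line 5 remove [ynhl,dbeeu,voubh] add [smck] -> 9 lines: zqf itrbf xdbfk ubig mmg xpm smck yia vas
Hunk 5: at line 2 remove [xdbfk,ubig,mmg] add [vck,wvcf,gqlmg] -> 9 lines: zqf itrbf vck wvcf gqlmg xpm smck yia vas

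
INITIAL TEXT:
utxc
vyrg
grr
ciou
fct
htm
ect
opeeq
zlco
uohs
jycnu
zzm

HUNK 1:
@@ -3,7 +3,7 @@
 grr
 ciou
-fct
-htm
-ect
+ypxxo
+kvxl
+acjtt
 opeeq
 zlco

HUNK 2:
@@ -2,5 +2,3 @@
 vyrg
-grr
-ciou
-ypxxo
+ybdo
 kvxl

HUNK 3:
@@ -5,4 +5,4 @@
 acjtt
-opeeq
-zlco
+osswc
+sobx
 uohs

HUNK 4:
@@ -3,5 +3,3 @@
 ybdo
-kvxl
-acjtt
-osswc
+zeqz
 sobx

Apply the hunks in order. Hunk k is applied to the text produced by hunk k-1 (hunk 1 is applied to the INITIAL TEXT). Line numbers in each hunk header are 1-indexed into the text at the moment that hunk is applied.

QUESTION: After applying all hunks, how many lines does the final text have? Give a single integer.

Answer: 8

Derivation:
Hunk 1: at line 3 remove [fct,htm,ect] add [ypxxo,kvxl,acjtt] -> 12 lines: utxc vyrg grr ciou ypxxo kvxl acjtt opeeq zlco uohs jycnu zzm
Hunk 2: at line 2 remove [grr,ciou,ypxxo] add [ybdo] -> 10 lines: utxc vyrg ybdo kvxl acjtt opeeq zlco uohs jycnu zzm
Hunk 3: at line 5 remove [opeeq,zlco] add [osswc,sobx] -> 10 lines: utxc vyrg ybdo kvxl acjtt osswc sobx uohs jycnu zzm
Hunk 4: at line 3 remove [kvxl,acjtt,osswc] add [zeqz] -> 8 lines: utxc vyrg ybdo zeqz sobx uohs jycnu zzm
Final line count: 8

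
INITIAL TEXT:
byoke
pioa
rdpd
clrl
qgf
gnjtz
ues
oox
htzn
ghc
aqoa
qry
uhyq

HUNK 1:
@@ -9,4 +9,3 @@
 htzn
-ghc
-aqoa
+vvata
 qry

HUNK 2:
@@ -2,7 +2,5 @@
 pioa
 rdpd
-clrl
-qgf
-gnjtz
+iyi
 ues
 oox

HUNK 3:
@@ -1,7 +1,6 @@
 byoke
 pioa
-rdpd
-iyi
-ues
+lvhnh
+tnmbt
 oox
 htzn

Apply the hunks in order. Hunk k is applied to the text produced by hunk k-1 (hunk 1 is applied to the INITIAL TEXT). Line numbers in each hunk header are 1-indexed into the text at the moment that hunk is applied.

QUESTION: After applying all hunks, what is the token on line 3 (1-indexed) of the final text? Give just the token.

Answer: lvhnh

Derivation:
Hunk 1: at line 9 remove [ghc,aqoa] add [vvata] -> 12 lines: byoke pioa rdpd clrl qgf gnjtz ues oox htzn vvata qry uhyq
Hunk 2: at line 2 remove [clrl,qgf,gnjtz] add [iyi] -> 10 lines: byoke pioa rdpd iyi ues oox htzn vvata qry uhyq
Hunk 3: at line 1 remove [rdpd,iyi,ues] add [lvhnh,tnmbt] -> 9 lines: byoke pioa lvhnh tnmbt oox htzn vvata qry uhyq
Final line 3: lvhnh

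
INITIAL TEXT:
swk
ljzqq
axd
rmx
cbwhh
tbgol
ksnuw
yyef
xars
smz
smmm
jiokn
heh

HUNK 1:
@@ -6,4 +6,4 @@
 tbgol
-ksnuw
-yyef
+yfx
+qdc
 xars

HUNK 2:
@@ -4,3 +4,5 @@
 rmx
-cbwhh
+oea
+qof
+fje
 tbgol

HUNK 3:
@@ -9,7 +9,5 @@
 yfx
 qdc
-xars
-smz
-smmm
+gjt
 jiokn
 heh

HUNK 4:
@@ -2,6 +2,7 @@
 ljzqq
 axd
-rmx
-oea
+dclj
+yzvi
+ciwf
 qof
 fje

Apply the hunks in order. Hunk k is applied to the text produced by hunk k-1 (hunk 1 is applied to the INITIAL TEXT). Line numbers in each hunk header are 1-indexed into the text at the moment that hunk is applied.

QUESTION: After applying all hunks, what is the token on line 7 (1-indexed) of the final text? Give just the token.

Hunk 1: at line 6 remove [ksnuw,yyef] add [yfx,qdc] -> 13 lines: swk ljzqq axd rmx cbwhh tbgol yfx qdc xars smz smmm jiokn heh
Hunk 2: at line 4 remove [cbwhh] add [oea,qof,fje] -> 15 lines: swk ljzqq axd rmx oea qof fje tbgol yfx qdc xars smz smmm jiokn heh
Hunk 3: at line 9 remove [xars,smz,smmm] add [gjt] -> 13 lines: swk ljzqq axd rmx oea qof fje tbgol yfx qdc gjt jiokn heh
Hunk 4: at line 2 remove [rmx,oea] add [dclj,yzvi,ciwf] -> 14 lines: swk ljzqq axd dclj yzvi ciwf qof fje tbgol yfx qdc gjt jiokn heh
Final line 7: qof

Answer: qof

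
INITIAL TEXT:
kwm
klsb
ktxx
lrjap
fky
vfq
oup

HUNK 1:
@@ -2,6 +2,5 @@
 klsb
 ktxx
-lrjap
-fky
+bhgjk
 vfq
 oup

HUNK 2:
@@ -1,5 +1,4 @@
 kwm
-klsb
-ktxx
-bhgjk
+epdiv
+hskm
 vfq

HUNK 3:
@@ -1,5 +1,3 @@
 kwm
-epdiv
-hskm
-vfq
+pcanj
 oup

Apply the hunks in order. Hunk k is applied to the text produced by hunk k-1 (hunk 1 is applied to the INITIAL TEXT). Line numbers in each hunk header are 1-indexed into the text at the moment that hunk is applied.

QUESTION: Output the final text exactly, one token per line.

Answer: kwm
pcanj
oup

Derivation:
Hunk 1: at line 2 remove [lrjap,fky] add [bhgjk] -> 6 lines: kwm klsb ktxx bhgjk vfq oup
Hunk 2: at line 1 remove [klsb,ktxx,bhgjk] add [epdiv,hskm] -> 5 lines: kwm epdiv hskm vfq oup
Hunk 3: at line 1 remove [epdiv,hskm,vfq] add [pcanj] -> 3 lines: kwm pcanj oup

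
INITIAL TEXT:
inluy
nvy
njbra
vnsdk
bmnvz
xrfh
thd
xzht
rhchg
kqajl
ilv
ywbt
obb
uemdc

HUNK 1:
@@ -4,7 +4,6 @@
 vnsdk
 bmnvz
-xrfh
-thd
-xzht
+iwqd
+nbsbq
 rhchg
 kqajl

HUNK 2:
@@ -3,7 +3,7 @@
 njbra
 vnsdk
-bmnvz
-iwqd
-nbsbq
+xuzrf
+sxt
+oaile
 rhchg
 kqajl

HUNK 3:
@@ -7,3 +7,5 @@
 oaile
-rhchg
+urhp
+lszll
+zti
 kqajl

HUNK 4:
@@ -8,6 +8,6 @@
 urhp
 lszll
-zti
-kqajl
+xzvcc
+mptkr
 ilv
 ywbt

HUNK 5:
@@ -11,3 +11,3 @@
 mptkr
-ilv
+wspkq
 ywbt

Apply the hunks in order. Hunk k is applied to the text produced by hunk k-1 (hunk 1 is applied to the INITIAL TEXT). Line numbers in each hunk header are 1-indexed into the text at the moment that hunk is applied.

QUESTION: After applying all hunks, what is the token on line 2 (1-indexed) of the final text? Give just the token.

Hunk 1: at line 4 remove [xrfh,thd,xzht] add [iwqd,nbsbq] -> 13 lines: inluy nvy njbra vnsdk bmnvz iwqd nbsbq rhchg kqajl ilv ywbt obb uemdc
Hunk 2: at line 3 remove [bmnvz,iwqd,nbsbq] add [xuzrf,sxt,oaile] -> 13 lines: inluy nvy njbra vnsdk xuzrf sxt oaile rhchg kqajl ilv ywbt obb uemdc
Hunk 3: at line 7 remove [rhchg] add [urhp,lszll,zti] -> 15 lines: inluy nvy njbra vnsdk xuzrf sxt oaile urhp lszll zti kqajl ilv ywbt obb uemdc
Hunk 4: at line 8 remove [zti,kqajl] add [xzvcc,mptkr] -> 15 lines: inluy nvy njbra vnsdk xuzrf sxt oaile urhp lszll xzvcc mptkr ilv ywbt obb uemdc
Hunk 5: at line 11 remove [ilv] add [wspkq] -> 15 lines: inluy nvy njbra vnsdk xuzrf sxt oaile urhp lszll xzvcc mptkr wspkq ywbt obb uemdc
Final line 2: nvy

Answer: nvy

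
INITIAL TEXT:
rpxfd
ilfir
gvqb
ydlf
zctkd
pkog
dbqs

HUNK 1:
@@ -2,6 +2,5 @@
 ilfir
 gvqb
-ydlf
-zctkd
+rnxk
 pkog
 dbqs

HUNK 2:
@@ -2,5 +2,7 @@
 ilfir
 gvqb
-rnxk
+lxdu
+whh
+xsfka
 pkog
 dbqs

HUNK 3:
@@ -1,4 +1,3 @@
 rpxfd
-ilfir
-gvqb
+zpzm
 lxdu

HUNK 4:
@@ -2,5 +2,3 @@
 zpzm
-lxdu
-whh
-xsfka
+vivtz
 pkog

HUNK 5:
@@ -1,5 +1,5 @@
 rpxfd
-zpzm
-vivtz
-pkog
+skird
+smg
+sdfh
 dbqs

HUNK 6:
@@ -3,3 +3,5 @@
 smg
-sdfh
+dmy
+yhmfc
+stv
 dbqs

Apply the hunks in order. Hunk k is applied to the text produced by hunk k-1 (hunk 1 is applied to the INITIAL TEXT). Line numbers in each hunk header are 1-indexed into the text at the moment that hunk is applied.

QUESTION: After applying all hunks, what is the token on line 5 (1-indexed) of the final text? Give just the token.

Hunk 1: at line 2 remove [ydlf,zctkd] add [rnxk] -> 6 lines: rpxfd ilfir gvqb rnxk pkog dbqs
Hunk 2: at line 2 remove [rnxk] add [lxdu,whh,xsfka] -> 8 lines: rpxfd ilfir gvqb lxdu whh xsfka pkog dbqs
Hunk 3: at line 1 remove [ilfir,gvqb] add [zpzm] -> 7 lines: rpxfd zpzm lxdu whh xsfka pkog dbqs
Hunk 4: at line 2 remove [lxdu,whh,xsfka] add [vivtz] -> 5 lines: rpxfd zpzm vivtz pkog dbqs
Hunk 5: at line 1 remove [zpzm,vivtz,pkog] add [skird,smg,sdfh] -> 5 lines: rpxfd skird smg sdfh dbqs
Hunk 6: at line 3 remove [sdfh] add [dmy,yhmfc,stv] -> 7 lines: rpxfd skird smg dmy yhmfc stv dbqs
Final line 5: yhmfc

Answer: yhmfc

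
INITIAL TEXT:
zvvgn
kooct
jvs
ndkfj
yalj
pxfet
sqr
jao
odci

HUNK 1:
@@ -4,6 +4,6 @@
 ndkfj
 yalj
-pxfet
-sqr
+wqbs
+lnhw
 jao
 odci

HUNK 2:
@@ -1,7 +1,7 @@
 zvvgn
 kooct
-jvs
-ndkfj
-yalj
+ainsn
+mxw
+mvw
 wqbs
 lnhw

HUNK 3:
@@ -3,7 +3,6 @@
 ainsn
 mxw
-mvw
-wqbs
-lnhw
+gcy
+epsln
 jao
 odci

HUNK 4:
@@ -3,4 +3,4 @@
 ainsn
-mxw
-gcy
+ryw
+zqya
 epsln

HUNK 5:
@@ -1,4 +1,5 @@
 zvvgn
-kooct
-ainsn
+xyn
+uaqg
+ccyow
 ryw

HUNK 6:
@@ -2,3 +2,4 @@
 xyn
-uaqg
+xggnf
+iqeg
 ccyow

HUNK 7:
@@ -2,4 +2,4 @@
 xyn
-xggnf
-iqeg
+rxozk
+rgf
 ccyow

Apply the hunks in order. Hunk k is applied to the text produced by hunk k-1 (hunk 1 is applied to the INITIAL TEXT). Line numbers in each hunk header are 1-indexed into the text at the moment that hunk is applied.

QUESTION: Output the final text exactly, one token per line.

Hunk 1: at line 4 remove [pxfet,sqr] add [wqbs,lnhw] -> 9 lines: zvvgn kooct jvs ndkfj yalj wqbs lnhw jao odci
Hunk 2: at line 1 remove [jvs,ndkfj,yalj] add [ainsn,mxw,mvw] -> 9 lines: zvvgn kooct ainsn mxw mvw wqbs lnhw jao odci
Hunk 3: at line 3 remove [mvw,wqbs,lnhw] add [gcy,epsln] -> 8 lines: zvvgn kooct ainsn mxw gcy epsln jao odci
Hunk 4: at line 3 remove [mxw,gcy] add [ryw,zqya] -> 8 lines: zvvgn kooct ainsn ryw zqya epsln jao odci
Hunk 5: at line 1 remove [kooct,ainsn] add [xyn,uaqg,ccyow] -> 9 lines: zvvgn xyn uaqg ccyow ryw zqya epsln jao odci
Hunk 6: at line 2 remove [uaqg] add [xggnf,iqeg] -> 10 lines: zvvgn xyn xggnf iqeg ccyow ryw zqya epsln jao odci
Hunk 7: at line 2 remove [xggnf,iqeg] add [rxozk,rgf] -> 10 lines: zvvgn xyn rxozk rgf ccyow ryw zqya epsln jao odci

Answer: zvvgn
xyn
rxozk
rgf
ccyow
ryw
zqya
epsln
jao
odci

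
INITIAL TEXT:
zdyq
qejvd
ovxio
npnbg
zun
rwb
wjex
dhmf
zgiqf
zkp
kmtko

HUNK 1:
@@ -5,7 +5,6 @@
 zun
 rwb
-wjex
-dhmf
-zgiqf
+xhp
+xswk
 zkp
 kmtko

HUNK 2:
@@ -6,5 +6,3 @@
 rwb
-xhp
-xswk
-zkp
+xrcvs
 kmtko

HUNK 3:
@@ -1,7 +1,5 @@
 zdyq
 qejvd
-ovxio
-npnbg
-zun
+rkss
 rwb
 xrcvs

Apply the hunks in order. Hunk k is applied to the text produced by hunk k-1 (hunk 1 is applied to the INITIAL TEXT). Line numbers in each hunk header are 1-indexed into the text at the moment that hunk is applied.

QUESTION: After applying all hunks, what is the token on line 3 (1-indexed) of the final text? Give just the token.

Answer: rkss

Derivation:
Hunk 1: at line 5 remove [wjex,dhmf,zgiqf] add [xhp,xswk] -> 10 lines: zdyq qejvd ovxio npnbg zun rwb xhp xswk zkp kmtko
Hunk 2: at line 6 remove [xhp,xswk,zkp] add [xrcvs] -> 8 lines: zdyq qejvd ovxio npnbg zun rwb xrcvs kmtko
Hunk 3: at line 1 remove [ovxio,npnbg,zun] add [rkss] -> 6 lines: zdyq qejvd rkss rwb xrcvs kmtko
Final line 3: rkss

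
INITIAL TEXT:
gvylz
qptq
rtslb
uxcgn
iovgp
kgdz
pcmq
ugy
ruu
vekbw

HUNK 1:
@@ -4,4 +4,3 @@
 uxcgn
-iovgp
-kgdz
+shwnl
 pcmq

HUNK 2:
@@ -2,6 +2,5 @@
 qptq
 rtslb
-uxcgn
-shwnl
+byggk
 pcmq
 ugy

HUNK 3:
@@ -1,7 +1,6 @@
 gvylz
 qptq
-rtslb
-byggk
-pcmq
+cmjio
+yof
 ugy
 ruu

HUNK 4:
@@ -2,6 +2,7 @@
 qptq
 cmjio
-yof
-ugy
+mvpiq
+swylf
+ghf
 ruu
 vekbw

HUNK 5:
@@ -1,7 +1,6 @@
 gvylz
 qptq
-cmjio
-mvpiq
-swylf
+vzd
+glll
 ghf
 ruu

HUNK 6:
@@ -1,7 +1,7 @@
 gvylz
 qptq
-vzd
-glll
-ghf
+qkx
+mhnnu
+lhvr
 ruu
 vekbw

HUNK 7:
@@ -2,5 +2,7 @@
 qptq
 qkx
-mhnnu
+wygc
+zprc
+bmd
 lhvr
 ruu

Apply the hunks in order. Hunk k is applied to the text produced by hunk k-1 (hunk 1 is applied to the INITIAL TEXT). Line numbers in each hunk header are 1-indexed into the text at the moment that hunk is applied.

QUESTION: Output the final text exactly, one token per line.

Answer: gvylz
qptq
qkx
wygc
zprc
bmd
lhvr
ruu
vekbw

Derivation:
Hunk 1: at line 4 remove [iovgp,kgdz] add [shwnl] -> 9 lines: gvylz qptq rtslb uxcgn shwnl pcmq ugy ruu vekbw
Hunk 2: at line 2 remove [uxcgn,shwnl] add [byggk] -> 8 lines: gvylz qptq rtslb byggk pcmq ugy ruu vekbw
Hunk 3: at line 1 remove [rtslb,byggk,pcmq] add [cmjio,yof] -> 7 lines: gvylz qptq cmjio yof ugy ruu vekbw
Hunk 4: at line 2 remove [yof,ugy] add [mvpiq,swylf,ghf] -> 8 lines: gvylz qptq cmjio mvpiq swylf ghf ruu vekbw
Hunk 5: at line 1 remove [cmjio,mvpiq,swylf] add [vzd,glll] -> 7 lines: gvylz qptq vzd glll ghf ruu vekbw
Hunk 6: at line 1 remove [vzd,glll,ghf] add [qkx,mhnnu,lhvr] -> 7 lines: gvylz qptq qkx mhnnu lhvr ruu vekbw
Hunk 7: at line 2 remove [mhnnu] add [wygc,zprc,bmd] -> 9 lines: gvylz qptq qkx wygc zprc bmd lhvr ruu vekbw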